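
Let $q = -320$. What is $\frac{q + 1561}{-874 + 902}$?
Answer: $\frac{1241}{28} \approx 44.321$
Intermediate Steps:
$\frac{q + 1561}{-874 + 902} = \frac{-320 + 1561}{-874 + 902} = \frac{1241}{28}$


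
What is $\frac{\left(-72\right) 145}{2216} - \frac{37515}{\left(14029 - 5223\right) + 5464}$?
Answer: $- \frac{5802801}{790558} \approx -7.3401$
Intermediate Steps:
$\frac{\left(-72\right) 145}{2216} - \frac{37515}{\left(14029 - 5223\right) + 5464} = \left(-10440\right) \frac{1}{2216} - \frac{37515}{8806 + 5464} = - \frac{1305}{277} - \frac{37515}{14270} = - \frac{1305}{277} - \frac{7503}{2854} = - \frac{5802801}{790558}$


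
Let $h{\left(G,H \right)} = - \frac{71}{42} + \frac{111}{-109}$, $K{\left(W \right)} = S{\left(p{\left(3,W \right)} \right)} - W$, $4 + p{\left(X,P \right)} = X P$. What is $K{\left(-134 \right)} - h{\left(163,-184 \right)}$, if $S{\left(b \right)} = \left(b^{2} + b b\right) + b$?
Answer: $\frac{1508005601}{4578} \approx 3.294 \cdot 10^{5}$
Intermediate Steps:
$p{\left(X,P \right)} = -4 + P X$ ($p{\left(X,P \right)} = -4 + X P = -4 + P X$)
$S{\left(b \right)} = b + 2 b^{2}$ ($S{\left(b \right)} = \left(b^{2} + b^{2}\right) + b = 2 b^{2} + b = b + 2 b^{2}$)
$K{\left(W \right)} = - W + \left(-7 + 6 W\right) \left(-4 + 3 W\right)$ ($K{\left(W \right)} = \left(-4 + W 3\right) \left(1 + 2 \left(-4 + W 3\right)\right) - W = \left(-4 + 3 W\right) \left(1 + 2 \left(-4 + 3 W\right)\right) - W = \left(-4 + 3 W\right) \left(1 + \left(-8 + 6 W\right)\right) - W = \left(-4 + 3 W\right) \left(-7 + 6 W\right) - W = \left(-7 + 6 W\right) \left(-4 + 3 W\right) - W = - W + \left(-7 + 6 W\right) \left(-4 + 3 W\right)$)
$h{\left(G,H \right)} = - \frac{12401}{4578}$ ($h{\left(G,H \right)} = \left(-71\right) \frac{1}{42} + 111 \left(- \frac{1}{109}\right) = - \frac{71}{42} - \frac{111}{109} = - \frac{12401}{4578}$)
$K{\left(-134 \right)} - h{\left(163,-184 \right)} = \left(28 - -6164 + 18 \left(-134\right)^{2}\right) - - \frac{12401}{4578} = \left(28 + 6164 + 18 \cdot 17956\right) + \frac{12401}{4578} = \left(28 + 6164 + 323208\right) + \frac{12401}{4578} = 329400 + \frac{12401}{4578} = \frac{1508005601}{4578}$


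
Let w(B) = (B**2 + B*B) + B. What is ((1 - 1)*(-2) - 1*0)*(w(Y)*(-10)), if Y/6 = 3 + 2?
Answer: 0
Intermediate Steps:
Y = 30 (Y = 6*(3 + 2) = 6*5 = 30)
w(B) = B + 2*B**2 (w(B) = (B**2 + B**2) + B = 2*B**2 + B = B + 2*B**2)
((1 - 1)*(-2) - 1*0)*(w(Y)*(-10)) = ((1 - 1)*(-2) - 1*0)*((30*(1 + 2*30))*(-10)) = (0*(-2) + 0)*((30*(1 + 60))*(-10)) = (0 + 0)*((30*61)*(-10)) = 0*(1830*(-10)) = 0*(-18300) = 0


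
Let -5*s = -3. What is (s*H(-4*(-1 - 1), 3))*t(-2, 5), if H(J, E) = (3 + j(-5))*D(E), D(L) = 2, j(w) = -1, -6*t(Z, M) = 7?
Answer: -14/5 ≈ -2.8000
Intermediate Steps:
s = ⅗ (s = -⅕*(-3) = ⅗ ≈ 0.60000)
t(Z, M) = -7/6 (t(Z, M) = -⅙*7 = -7/6)
H(J, E) = 4 (H(J, E) = (3 - 1)*2 = 2*2 = 4)
(s*H(-4*(-1 - 1), 3))*t(-2, 5) = ((⅗)*4)*(-7/6) = (12/5)*(-7/6) = -14/5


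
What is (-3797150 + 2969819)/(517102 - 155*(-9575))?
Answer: -827331/2001227 ≈ -0.41341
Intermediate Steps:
(-3797150 + 2969819)/(517102 - 155*(-9575)) = -827331/(517102 + 1484125) = -827331/2001227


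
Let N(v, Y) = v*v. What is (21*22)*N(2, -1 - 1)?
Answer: 1848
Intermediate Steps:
N(v, Y) = v²
(21*22)*N(2, -1 - 1) = (21*22)*2² = 462*4 = 1848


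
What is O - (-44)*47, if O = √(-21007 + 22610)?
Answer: 2068 + √1603 ≈ 2108.0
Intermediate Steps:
O = √1603 ≈ 40.037
O - (-44)*47 = √1603 - (-44)*47 = √1603 - 1*(-2068) = √1603 + 2068 = 2068 + √1603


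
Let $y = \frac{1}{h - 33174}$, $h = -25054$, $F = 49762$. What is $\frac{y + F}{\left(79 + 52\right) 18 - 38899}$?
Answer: $- \frac{2897541735}{2127709348} \approx -1.3618$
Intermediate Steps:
$y = - \frac{1}{58228}$ ($y = \frac{1}{-25054 - 33174} = \frac{1}{-58228} = - \frac{1}{58228} \approx -1.7174 \cdot 10^{-5}$)
$\frac{y + F}{\left(79 + 52\right) 18 - 38899} = \frac{- \frac{1}{58228} + 49762}{\left(79 + 52\right) 18 - 38899} = \frac{2897541735}{58228 \left(131 \cdot 18 - 38899\right)} = \frac{2897541735}{58228 \left(2358 - 38899\right)} = \frac{2897541735}{58228 \left(-36541\right)} = \frac{2897541735}{58228} \left(- \frac{1}{36541}\right) = - \frac{2897541735}{2127709348}$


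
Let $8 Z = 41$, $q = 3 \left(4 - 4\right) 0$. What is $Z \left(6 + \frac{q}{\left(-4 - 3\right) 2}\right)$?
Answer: $\frac{123}{4} \approx 30.75$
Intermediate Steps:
$q = 0$ ($q = 3 \cdot 0 \cdot 0 = 0 \cdot 0 = 0$)
$Z = \frac{41}{8}$ ($Z = \frac{1}{8} \cdot 41 = \frac{41}{8} \approx 5.125$)
$Z \left(6 + \frac{q}{\left(-4 - 3\right) 2}\right) = \frac{41 \left(6 + \frac{0}{\left(-4 - 3\right) 2}\right)}{8} = \frac{41 \left(6 + \frac{0}{\left(-7\right) 2}\right)}{8} = \frac{41 \left(6 + \frac{0}{-14}\right)}{8} = \frac{41 \left(6 + 0 \left(- \frac{1}{14}\right)\right)}{8} = \frac{41 \left(6 + 0\right)}{8} = \frac{41}{8} \cdot 6 = \frac{123}{4}$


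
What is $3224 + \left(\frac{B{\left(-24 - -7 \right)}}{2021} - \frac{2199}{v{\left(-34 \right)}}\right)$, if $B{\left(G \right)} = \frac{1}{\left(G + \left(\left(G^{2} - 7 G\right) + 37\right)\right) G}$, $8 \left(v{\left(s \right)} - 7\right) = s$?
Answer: $\frac{392147499717}{161752756} \approx 2424.4$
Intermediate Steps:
$v{\left(s \right)} = 7 + \frac{s}{8}$
$B{\left(G \right)} = \frac{1}{G \left(37 + G^{2} - 6 G\right)}$ ($B{\left(G \right)} = \frac{1}{\left(G + \left(37 + G^{2} - 7 G\right)\right) G} = \frac{1}{\left(37 + G^{2} - 6 G\right) G} = \frac{1}{G \left(37 + G^{2} - 6 G\right)}$)
$3224 + \left(\frac{B{\left(-24 - -7 \right)}}{2021} - \frac{2199}{v{\left(-34 \right)}}\right) = 3224 + \left(\frac{\frac{1}{-24 - -7} \frac{1}{37 + \left(-24 - -7\right)^{2} - 6 \left(-24 - -7\right)}}{2021} - \frac{2199}{7 + \frac{1}{8} \left(-34\right)}\right) = 3224 + \left(\frac{1}{\left(-24 + 7\right) \left(37 + \left(-24 + 7\right)^{2} - 6 \left(-24 + 7\right)\right)} \frac{1}{2021} - \frac{2199}{7 - \frac{17}{4}}\right) = 3224 - \left(\frac{8796}{11} - \frac{1}{\left(-17\right) \left(37 + \left(-17\right)^{2} - -102\right)} \frac{1}{2021}\right) = 3224 - \left(\frac{8796}{11} - - \frac{1}{17 \left(37 + 289 + 102\right)} \frac{1}{2021}\right) = 3224 - \left(\frac{8796}{11} - - \frac{1}{17 \cdot 428} \cdot \frac{1}{2021}\right) = 3224 - \left(\frac{8796}{11} - \left(- \frac{1}{17}\right) \frac{1}{428} \cdot \frac{1}{2021}\right) = 3224 - \frac{129343385627}{161752756} = \frac{392147499717}{161752756}$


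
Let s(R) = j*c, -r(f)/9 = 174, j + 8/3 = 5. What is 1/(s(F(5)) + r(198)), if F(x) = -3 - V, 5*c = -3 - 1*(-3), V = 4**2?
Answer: -1/1566 ≈ -0.00063857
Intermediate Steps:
j = 7/3 (j = -8/3 + 5 = 7/3 ≈ 2.3333)
V = 16
r(f) = -1566 (r(f) = -9*174 = -1566)
c = 0 (c = (-3 - 1*(-3))/5 = (-3 + 3)/5 = (1/5)*0 = 0)
F(x) = -19 (F(x) = -3 - 1*16 = -3 - 16 = -19)
s(R) = 0 (s(R) = (7/3)*0 = 0)
1/(s(F(5)) + r(198)) = 1/(0 - 1566) = 1/(-1566) = -1/1566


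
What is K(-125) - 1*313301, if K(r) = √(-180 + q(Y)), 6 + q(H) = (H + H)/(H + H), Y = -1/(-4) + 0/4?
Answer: -313301 + I*√185 ≈ -3.133e+5 + 13.601*I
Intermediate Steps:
Y = ¼ (Y = -1*(-¼) + 0*(¼) = ¼ + 0 = ¼ ≈ 0.25000)
q(H) = -5 (q(H) = -6 + (H + H)/(H + H) = -6 + (2*H)/((2*H)) = -6 + (2*H)*(1/(2*H)) = -6 + 1 = -5)
K(r) = I*√185 (K(r) = √(-180 - 5) = √(-185) = I*√185)
K(-125) - 1*313301 = I*√185 - 1*313301 = I*√185 - 313301 = -313301 + I*√185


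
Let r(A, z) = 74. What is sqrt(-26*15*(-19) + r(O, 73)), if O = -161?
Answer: 2*sqrt(1871) ≈ 86.510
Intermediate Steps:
sqrt(-26*15*(-19) + r(O, 73)) = sqrt(-26*15*(-19) + 74) = sqrt(-390*(-19) + 74) = sqrt(7410 + 74) = sqrt(7484) = 2*sqrt(1871)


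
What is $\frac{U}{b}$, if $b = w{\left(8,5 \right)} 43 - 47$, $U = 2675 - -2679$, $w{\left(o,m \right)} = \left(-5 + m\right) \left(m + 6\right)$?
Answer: $- \frac{5354}{47} \approx -113.91$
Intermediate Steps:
$w{\left(o,m \right)} = \left(-5 + m\right) \left(6 + m\right)$
$U = 5354$ ($U = 2675 + 2679 = 5354$)
$b = -47$ ($b = \left(-30 + 5 + 5^{2}\right) 43 - 47 = \left(-30 + 5 + 25\right) 43 - 47 = 0 \cdot 43 - 47 = 0 - 47 = -47$)
$\frac{U}{b} = \frac{5354}{-47} = 5354 \left(- \frac{1}{47}\right) = - \frac{5354}{47}$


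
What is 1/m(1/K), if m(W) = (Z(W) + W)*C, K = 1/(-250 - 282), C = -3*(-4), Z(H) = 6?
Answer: -1/6312 ≈ -0.00015843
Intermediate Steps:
C = 12
K = -1/532 (K = 1/(-532) = -1/532 ≈ -0.0018797)
m(W) = 72 + 12*W (m(W) = (6 + W)*12 = 72 + 12*W)
1/m(1/K) = 1/(72 + 12/(-1/532)) = 1/(72 + 12*(-532)) = 1/(72 - 6384) = 1/(-6312) = -1/6312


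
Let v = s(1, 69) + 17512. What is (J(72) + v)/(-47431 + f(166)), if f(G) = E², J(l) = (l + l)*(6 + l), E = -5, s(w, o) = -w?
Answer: -9581/15802 ≈ -0.60632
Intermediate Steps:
J(l) = 2*l*(6 + l) (J(l) = (2*l)*(6 + l) = 2*l*(6 + l))
v = 17511 (v = -1*1 + 17512 = -1 + 17512 = 17511)
f(G) = 25 (f(G) = (-5)² = 25)
(J(72) + v)/(-47431 + f(166)) = (2*72*(6 + 72) + 17511)/(-47431 + 25) = (2*72*78 + 17511)/(-47406) = (11232 + 17511)*(-1/47406) = 28743*(-1/47406) = -9581/15802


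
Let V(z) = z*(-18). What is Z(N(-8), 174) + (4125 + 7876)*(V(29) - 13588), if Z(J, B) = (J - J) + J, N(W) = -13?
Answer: -169334123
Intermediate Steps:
V(z) = -18*z
Z(J, B) = J (Z(J, B) = 0 + J = J)
Z(N(-8), 174) + (4125 + 7876)*(V(29) - 13588) = -13 + (4125 + 7876)*(-18*29 - 13588) = -13 + 12001*(-522 - 13588) = -13 + 12001*(-14110) = -13 - 169334110 = -169334123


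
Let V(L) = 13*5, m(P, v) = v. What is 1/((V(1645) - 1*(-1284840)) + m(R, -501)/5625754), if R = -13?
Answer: 5625754/7228559442869 ≈ 7.7827e-7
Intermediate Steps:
V(L) = 65
1/((V(1645) - 1*(-1284840)) + m(R, -501)/5625754) = 1/((65 - 1*(-1284840)) - 501/5625754) = 1/((65 + 1284840) - 501*1/5625754) = 1/(1284905 - 501/5625754) = 1/(7228559442869/5625754) = 5625754/7228559442869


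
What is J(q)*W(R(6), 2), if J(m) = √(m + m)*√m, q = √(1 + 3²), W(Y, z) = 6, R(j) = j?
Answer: 12*√5 ≈ 26.833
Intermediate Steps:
q = √10 (q = √(1 + 9) = √10 ≈ 3.1623)
J(m) = m*√2 (J(m) = √(2*m)*√m = (√2*√m)*√m = m*√2)
J(q)*W(R(6), 2) = (√10*√2)*6 = (2*√5)*6 = 12*√5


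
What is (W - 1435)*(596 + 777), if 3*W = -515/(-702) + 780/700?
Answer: -145165157731/73710 ≈ -1.9694e+6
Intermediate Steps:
W = 45403/73710 (W = (-515/(-702) + 780/700)/3 = (-515*(-1/702) + 780*(1/700))/3 = (515/702 + 39/35)/3 = (⅓)*(45403/24570) = 45403/73710 ≈ 0.61597)
(W - 1435)*(596 + 777) = (45403/73710 - 1435)*(596 + 777) = -105728447/73710*1373 = -145165157731/73710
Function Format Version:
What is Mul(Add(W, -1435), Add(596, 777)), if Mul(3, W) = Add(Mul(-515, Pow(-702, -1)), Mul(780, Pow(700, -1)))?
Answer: Rational(-145165157731, 73710) ≈ -1.9694e+6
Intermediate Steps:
W = Rational(45403, 73710) (W = Mul(Rational(1, 3), Add(Mul(-515, Pow(-702, -1)), Mul(780, Pow(700, -1)))) = Mul(Rational(1, 3), Add(Mul(-515, Rational(-1, 702)), Mul(780, Rational(1, 700)))) = Mul(Rational(1, 3), Add(Rational(515, 702), Rational(39, 35))) = Mul(Rational(1, 3), Rational(45403, 24570)) = Rational(45403, 73710) ≈ 0.61597)
Mul(Add(W, -1435), Add(596, 777)) = Mul(Add(Rational(45403, 73710), -1435), Add(596, 777)) = Mul(Rational(-105728447, 73710), 1373) = Rational(-145165157731, 73710)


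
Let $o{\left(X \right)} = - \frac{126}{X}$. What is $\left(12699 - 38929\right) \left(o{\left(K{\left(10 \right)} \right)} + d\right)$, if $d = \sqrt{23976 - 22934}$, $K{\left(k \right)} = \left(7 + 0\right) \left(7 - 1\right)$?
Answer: $78690 - 26230 \sqrt{1042} \approx -7.6802 \cdot 10^{5}$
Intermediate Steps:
$K{\left(k \right)} = 42$ ($K{\left(k \right)} = 7 \cdot 6 = 42$)
$d = \sqrt{1042} \approx 32.28$
$\left(12699 - 38929\right) \left(o{\left(K{\left(10 \right)} \right)} + d\right) = \left(12699 - 38929\right) \left(- \frac{126}{42} + \sqrt{1042}\right) = - 26230 \left(\left(-126\right) \frac{1}{42} + \sqrt{1042}\right) = - 26230 \left(-3 + \sqrt{1042}\right) = 78690 - 26230 \sqrt{1042}$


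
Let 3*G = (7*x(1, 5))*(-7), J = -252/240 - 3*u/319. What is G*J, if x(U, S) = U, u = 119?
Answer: 226037/6380 ≈ 35.429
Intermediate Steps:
J = -13839/6380 (J = -252/240 - 3*119/319 = -252*1/240 - 357*1/319 = -21/20 - 357/319 = -13839/6380 ≈ -2.1691)
G = -49/3 (G = ((7*1)*(-7))/3 = (7*(-7))/3 = (⅓)*(-49) = -49/3 ≈ -16.333)
G*J = -49/3*(-13839/6380) = 226037/6380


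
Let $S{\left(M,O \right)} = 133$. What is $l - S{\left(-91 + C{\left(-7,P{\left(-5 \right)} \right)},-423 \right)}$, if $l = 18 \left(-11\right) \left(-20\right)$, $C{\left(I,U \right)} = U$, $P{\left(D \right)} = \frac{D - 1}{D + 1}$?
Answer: $3827$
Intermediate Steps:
$P{\left(D \right)} = \frac{-1 + D}{1 + D}$
$l = 3960$ ($l = \left(-198\right) \left(-20\right) = 3960$)
$l - S{\left(-91 + C{\left(-7,P{\left(-5 \right)} \right)},-423 \right)} = 3960 - 133 = 3827$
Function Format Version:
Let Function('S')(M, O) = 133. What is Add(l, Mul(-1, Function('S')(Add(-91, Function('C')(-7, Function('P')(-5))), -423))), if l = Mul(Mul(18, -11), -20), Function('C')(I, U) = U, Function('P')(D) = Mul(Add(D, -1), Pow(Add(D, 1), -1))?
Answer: 3827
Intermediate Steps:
Function('P')(D) = Mul(Pow(Add(1, D), -1), Add(-1, D)) (Function('P')(D) = Mul(Add(-1, D), Pow(Add(1, D), -1)) = Mul(Pow(Add(1, D), -1), Add(-1, D)))
l = 3960 (l = Mul(-198, -20) = 3960)
Add(l, Mul(-1, Function('S')(Add(-91, Function('C')(-7, Function('P')(-5))), -423))) = Add(3960, Mul(-1, 133)) = Add(3960, -133) = 3827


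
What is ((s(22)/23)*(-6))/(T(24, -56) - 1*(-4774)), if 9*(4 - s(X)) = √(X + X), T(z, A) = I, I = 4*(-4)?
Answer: -4/18239 + 2*√11/164151 ≈ -0.00017890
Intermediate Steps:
I = -16
T(z, A) = -16
s(X) = 4 - √2*√X/9 (s(X) = 4 - √(X + X)/9 = 4 - √2*√X/9)
((s(22)/23)*(-6))/(T(24, -56) - 1*(-4774)) = (((4 - √2*√22/9)/23)*(-6))/(-16 - 1*(-4774)) = (((4 - 2*√11/9)*(1/23))*(-6))/(-16 + 4774) = ((4/23 - 2*√11/207)*(-6))/4758 = (-24/23 + 4*√11/69)*(1/4758) = -4/18239 + 2*√11/164151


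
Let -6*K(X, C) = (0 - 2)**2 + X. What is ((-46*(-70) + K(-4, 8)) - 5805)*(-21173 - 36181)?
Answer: 148260090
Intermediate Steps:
K(X, C) = -2/3 - X/6 (K(X, C) = -((0 - 2)**2 + X)/6 = -((-2)**2 + X)/6 = -(4 + X)/6 = -2/3 - X/6)
((-46*(-70) + K(-4, 8)) - 5805)*(-21173 - 36181) = ((-46*(-70) + (-2/3 - 1/6*(-4))) - 5805)*(-21173 - 36181) = ((3220 + (-2/3 + 2/3)) - 5805)*(-57354) = ((3220 + 0) - 5805)*(-57354) = (3220 - 5805)*(-57354) = -2585*(-57354) = 148260090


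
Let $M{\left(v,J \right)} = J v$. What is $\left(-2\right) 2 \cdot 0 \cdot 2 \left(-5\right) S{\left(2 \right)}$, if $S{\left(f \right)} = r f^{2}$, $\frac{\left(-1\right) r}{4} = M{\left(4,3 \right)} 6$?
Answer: $0$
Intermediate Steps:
$r = -288$ ($r = - 4 \cdot 3 \cdot 4 \cdot 6 = - 4 \cdot 12 \cdot 6 = \left(-4\right) 72 = -288$)
$S{\left(f \right)} = - 288 f^{2}$
$\left(-2\right) 2 \cdot 0 \cdot 2 \left(-5\right) S{\left(2 \right)} = \left(-2\right) 2 \cdot 0 \cdot 2 \left(-5\right) \left(- 288 \cdot 2^{2}\right) = - 4 \cdot 0 \left(-5\right) \left(\left(-288\right) 4\right) = \left(-4\right) 0 \left(-1152\right) = 0 \left(-1152\right) = 0$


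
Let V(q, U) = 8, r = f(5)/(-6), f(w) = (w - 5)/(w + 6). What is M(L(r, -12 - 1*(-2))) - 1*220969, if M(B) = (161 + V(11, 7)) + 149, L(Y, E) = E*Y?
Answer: -220651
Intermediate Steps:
f(w) = (-5 + w)/(6 + w)
r = 0 (r = ((-5 + 5)/(6 + 5))/(-6) = (0/11)*(-1/6) = ((1/11)*0)*(-1/6) = 0*(-1/6) = 0)
M(B) = 318 (M(B) = (161 + 8) + 149 = 169 + 149 = 318)
M(L(r, -12 - 1*(-2))) - 1*220969 = 318 - 1*220969 = 318 - 220969 = -220651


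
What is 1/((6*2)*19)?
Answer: 1/228 ≈ 0.0043860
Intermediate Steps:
1/((6*2)*19) = 1/(12*19) = 1/228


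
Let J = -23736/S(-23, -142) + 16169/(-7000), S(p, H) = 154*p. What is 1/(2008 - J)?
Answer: 77000/154277859 ≈ 0.00049910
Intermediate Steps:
J = 338141/77000 (J = -23736/(154*(-23)) + 16169/(-7000) = -23736/(-3542) + 16169*(-1/7000) = -23736*(-1/3542) - 16169/7000 = 516/77 - 16169/7000 = 338141/77000 ≈ 4.3914)
1/(2008 - J) = 1/(2008 - 1*338141/77000) = 1/(2008 - 338141/77000) = 1/(154277859/77000) = 77000/154277859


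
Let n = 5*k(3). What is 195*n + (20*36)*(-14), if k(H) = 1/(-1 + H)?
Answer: -19185/2 ≈ -9592.5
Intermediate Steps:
n = 5/2 (n = 5/(-1 + 3) = 5/2 ≈ 2.5000)
195*n + (20*36)*(-14) = 195*(5/2) + (20*36)*(-14) = 975/2 + 720*(-14) = 975/2 - 10080 = -19185/2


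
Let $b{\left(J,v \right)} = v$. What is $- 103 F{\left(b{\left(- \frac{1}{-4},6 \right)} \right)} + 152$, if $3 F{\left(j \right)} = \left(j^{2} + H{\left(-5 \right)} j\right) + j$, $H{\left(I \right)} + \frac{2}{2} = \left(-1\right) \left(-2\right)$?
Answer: $-1496$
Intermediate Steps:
$H{\left(I \right)} = 1$ ($H{\left(I \right)} = -1 - -2 = -1 + 2 = 1$)
$F{\left(j \right)} = \frac{j^{2}}{3} + \frac{2 j}{3}$ ($F{\left(j \right)} = \frac{\left(j^{2} + 1 j\right) + j}{3} = \frac{\left(j^{2} + j\right) + j}{3} = \frac{\left(j + j^{2}\right) + j}{3} = \frac{j^{2} + 2 j}{3} = \frac{j^{2}}{3} + \frac{2 j}{3}$)
$- 103 F{\left(b{\left(- \frac{1}{-4},6 \right)} \right)} + 152 = - 103 \cdot \frac{1}{3} \cdot 6 \left(2 + 6\right) + 152 = - 103 \cdot \frac{1}{3} \cdot 6 \cdot 8 + 152 = \left(-103\right) 16 + 152 = -1648 + 152 = -1496$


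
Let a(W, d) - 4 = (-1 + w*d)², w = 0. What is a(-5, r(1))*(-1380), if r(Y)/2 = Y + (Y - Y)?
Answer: -6900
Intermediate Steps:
r(Y) = 2*Y (r(Y) = 2*(Y + (Y - Y)) = 2*(Y + 0) = 2*Y)
a(W, d) = 5 (a(W, d) = 4 + (-1 + 0*d)² = 4 + (-1 + 0)² = 4 + (-1)² = 4 + 1 = 5)
a(-5, r(1))*(-1380) = 5*(-1380) = -6900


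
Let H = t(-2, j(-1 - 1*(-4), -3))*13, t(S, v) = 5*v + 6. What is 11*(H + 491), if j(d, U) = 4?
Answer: 9119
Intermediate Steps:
t(S, v) = 6 + 5*v
H = 338 (H = (6 + 5*4)*13 = (6 + 20)*13 = 26*13 = 338)
11*(H + 491) = 11*(338 + 491) = 11*829 = 9119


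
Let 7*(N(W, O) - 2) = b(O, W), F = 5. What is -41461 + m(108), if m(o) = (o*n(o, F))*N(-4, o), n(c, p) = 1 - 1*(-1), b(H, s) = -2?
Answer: -287635/7 ≈ -41091.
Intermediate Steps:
N(W, O) = 12/7 (N(W, O) = 2 + (⅐)*(-2) = 2 - 2/7 = 12/7)
n(c, p) = 2 (n(c, p) = 1 + 1 = 2)
m(o) = 24*o/7 (m(o) = (o*2)*(12/7) = (2*o)*(12/7) = 24*o/7)
-41461 + m(108) = -41461 + (24/7)*108 = -41461 + 2592/7 = -287635/7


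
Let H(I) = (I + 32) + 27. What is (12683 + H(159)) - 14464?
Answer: -1563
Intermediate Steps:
H(I) = 59 + I (H(I) = (32 + I) + 27 = 59 + I)
(12683 + H(159)) - 14464 = (12683 + (59 + 159)) - 14464 = (12683 + 218) - 14464 = 12901 - 14464 = -1563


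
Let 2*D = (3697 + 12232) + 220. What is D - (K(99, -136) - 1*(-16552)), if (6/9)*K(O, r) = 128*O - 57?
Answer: -27400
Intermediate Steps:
K(O, r) = -171/2 + 192*O (K(O, r) = 3*(128*O - 57)/2 = 3*(-57 + 128*O)/2 = -171/2 + 192*O)
D = 16149/2 (D = ((3697 + 12232) + 220)/2 = (15929 + 220)/2 = (½)*16149 = 16149/2 ≈ 8074.5)
D - (K(99, -136) - 1*(-16552)) = 16149/2 - ((-171/2 + 192*99) - 1*(-16552)) = 16149/2 - ((-171/2 + 19008) + 16552) = 16149/2 - (37845/2 + 16552) = 16149/2 - 1*70949/2 = 16149/2 - 70949/2 = -27400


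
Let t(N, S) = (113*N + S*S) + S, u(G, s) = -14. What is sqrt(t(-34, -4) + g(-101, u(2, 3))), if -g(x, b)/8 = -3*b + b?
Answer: I*sqrt(4054) ≈ 63.671*I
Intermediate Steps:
t(N, S) = S + S**2 + 113*N (t(N, S) = (113*N + S**2) + S = (S**2 + 113*N) + S = S + S**2 + 113*N)
g(x, b) = 16*b (g(x, b) = -8*(-3*b + b) = -(-16)*b = 16*b)
sqrt(t(-34, -4) + g(-101, u(2, 3))) = sqrt((-4 + (-4)**2 + 113*(-34)) + 16*(-14)) = sqrt((-4 + 16 - 3842) - 224) = sqrt(-3830 - 224) = sqrt(-4054) = I*sqrt(4054)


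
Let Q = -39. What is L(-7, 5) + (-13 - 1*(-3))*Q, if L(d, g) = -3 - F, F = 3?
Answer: 384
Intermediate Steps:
L(d, g) = -6 (L(d, g) = -3 - 1*3 = -3 - 3 = -6)
L(-7, 5) + (-13 - 1*(-3))*Q = -6 + (-13 - 1*(-3))*(-39) = -6 + (-13 + 3)*(-39) = -6 - 10*(-39) = -6 + 390 = 384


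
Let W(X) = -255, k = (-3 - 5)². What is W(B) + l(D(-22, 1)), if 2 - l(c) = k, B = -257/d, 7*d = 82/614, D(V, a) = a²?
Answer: -317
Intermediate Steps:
d = 41/2149 (d = (82/614)/7 = (82*(1/614))/7 = (⅐)*(41/307) = 41/2149 ≈ 0.019079)
k = 64 (k = (-8)² = 64)
B = -552293/41 (B = -257/41/2149 = -257*2149/41 = -552293/41 ≈ -13471.)
l(c) = -62 (l(c) = 2 - 1*64 = 2 - 64 = -62)
W(B) + l(D(-22, 1)) = -255 - 62 = -317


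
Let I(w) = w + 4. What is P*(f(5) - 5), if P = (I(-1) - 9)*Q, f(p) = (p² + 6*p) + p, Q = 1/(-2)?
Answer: 165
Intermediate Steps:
Q = -½ ≈ -0.50000
I(w) = 4 + w
f(p) = p² + 7*p
P = 3 (P = ((4 - 1) - 9)*(-½) = (3 - 9)*(-½) = -6*(-½) = 3)
P*(f(5) - 5) = 3*(5*(7 + 5) - 5) = 3*(5*12 - 5) = 3*(60 - 5) = 3*55 = 165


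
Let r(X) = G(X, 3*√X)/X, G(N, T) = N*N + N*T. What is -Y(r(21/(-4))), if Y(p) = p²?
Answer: 315/16 + 63*I*√21/4 ≈ 19.688 + 72.176*I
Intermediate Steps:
G(N, T) = N² + N*T
r(X) = X + 3*√X (r(X) = (X*(X + 3*√X))/X = X + 3*√X)
-Y(r(21/(-4))) = -(21/(-4) + 3*√(21/(-4)))² = -(21*(-¼) + 3*√(21*(-¼)))² = -(-21/4 + 3*√(-21/4))² = -(-21/4 + 3*(I*√21/2))² = -(-21/4 + 3*I*√21/2)²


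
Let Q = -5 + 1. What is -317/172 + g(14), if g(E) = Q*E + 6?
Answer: -8917/172 ≈ -51.843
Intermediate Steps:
Q = -4
g(E) = 6 - 4*E (g(E) = -4*E + 6 = 6 - 4*E)
-317/172 + g(14) = -317/172 + (6 - 4*14) = -317*1/172 + (6 - 56) = -317/172 - 50 = -8917/172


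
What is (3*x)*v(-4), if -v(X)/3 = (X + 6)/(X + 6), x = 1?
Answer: -9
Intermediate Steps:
v(X) = -3 (v(X) = -3*(X + 6)/(X + 6) = -3*(6 + X)/(6 + X) = -3*1 = -3)
(3*x)*v(-4) = (3*1)*(-3) = 3*(-3) = -9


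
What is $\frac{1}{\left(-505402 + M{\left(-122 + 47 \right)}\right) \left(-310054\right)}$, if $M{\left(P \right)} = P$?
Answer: $\frac{1}{156725165758} \approx 6.3806 \cdot 10^{-12}$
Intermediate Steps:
$\frac{1}{\left(-505402 + M{\left(-122 + 47 \right)}\right) \left(-310054\right)} = \frac{1}{\left(-505402 + \left(-122 + 47\right)\right) \left(-310054\right)} = \frac{1}{-505402 - 75} \left(- \frac{1}{310054}\right) = \frac{1}{-505477} \left(- \frac{1}{310054}\right) = \left(- \frac{1}{505477}\right) \left(- \frac{1}{310054}\right) = \frac{1}{156725165758}$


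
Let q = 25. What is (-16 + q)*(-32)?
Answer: -288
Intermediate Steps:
(-16 + q)*(-32) = (-16 + 25)*(-32) = 9*(-32) = -288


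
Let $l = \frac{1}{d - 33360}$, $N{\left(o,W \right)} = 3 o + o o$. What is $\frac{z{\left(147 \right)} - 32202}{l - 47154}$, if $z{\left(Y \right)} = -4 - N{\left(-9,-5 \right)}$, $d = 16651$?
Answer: $\frac{539032340}{787896187} \approx 0.68414$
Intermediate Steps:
$N{\left(o,W \right)} = o^{2} + 3 o$ ($N{\left(o,W \right)} = 3 o + o^{2} = o^{2} + 3 o$)
$l = - \frac{1}{16709}$ ($l = \frac{1}{16651 - 33360} = \frac{1}{-16709} = - \frac{1}{16709} \approx -5.9848 \cdot 10^{-5}$)
$z{\left(Y \right)} = -58$ ($z{\left(Y \right)} = -4 - - 9 \left(3 - 9\right) = -4 - \left(-9\right) \left(-6\right) = -4 - 54 = -58$)
$\frac{z{\left(147 \right)} - 32202}{l - 47154} = \frac{-58 - 32202}{- \frac{1}{16709} - 47154} = - \frac{32260}{- \frac{1}{16709} - 47154} = - \frac{32260}{- \frac{787896187}{16709}} = \left(-32260\right) \left(- \frac{16709}{787896187}\right) = \frac{539032340}{787896187}$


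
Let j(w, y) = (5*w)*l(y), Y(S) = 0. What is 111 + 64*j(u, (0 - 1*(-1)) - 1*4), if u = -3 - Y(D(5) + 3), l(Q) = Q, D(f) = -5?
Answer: 2991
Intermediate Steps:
u = -3 (u = -3 - 1*0 = -3 + 0 = -3)
j(w, y) = 5*w*y (j(w, y) = (5*w)*y = 5*w*y)
111 + 64*j(u, (0 - 1*(-1)) - 1*4) = 111 + 64*(5*(-3)*((0 - 1*(-1)) - 1*4)) = 111 + 64*(5*(-3)*((0 + 1) - 4)) = 111 + 64*(5*(-3)*(1 - 4)) = 111 + 64*(5*(-3)*(-3)) = 111 + 64*45 = 111 + 2880 = 2991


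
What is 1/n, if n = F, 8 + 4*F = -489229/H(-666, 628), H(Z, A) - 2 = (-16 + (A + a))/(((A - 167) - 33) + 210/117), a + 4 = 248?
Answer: -133816/4100495881 ≈ -3.2634e-5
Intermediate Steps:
a = 244 (a = -4 + 248 = 244)
H(Z, A) = 2 + (228 + A)/(-7730/39 + A) (H(Z, A) = 2 + (-16 + (A + 244))/(((A - 167) - 33) + 210/117) = 2 + (-16 + (244 + A))/(((-167 + A) - 33) + 210*(1/117)) = 2 + (228 + A)/((-200 + A) + 70/39) = 2 + (228 + A)/(-7730/39 + A))
F = -4100495881/133816 (F = -2 + (-489229*(-7730 + 39*628)/(-6568 + 117*628))/4 = -2 + (-489229*(-7730 + 24492)/(-6568 + 73476))/4 = -2 + (-489229/(66908/16762))/4 = -2 + (-489229/((1/16762)*66908))/4 = -2 + (-489229/33454/8381)/4 = -2 + (-489229*8381/33454)/4 = -2 + (¼)*(-4100228249/33454) = -2 - 4100228249/133816 = -4100495881/133816 ≈ -30643.)
n = -4100495881/133816 ≈ -30643.
1/n = 1/(-4100495881/133816) = -133816/4100495881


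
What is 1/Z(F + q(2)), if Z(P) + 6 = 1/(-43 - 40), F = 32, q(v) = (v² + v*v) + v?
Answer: -83/499 ≈ -0.16633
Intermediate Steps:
q(v) = v + 2*v² (q(v) = (v² + v²) + v = 2*v² + v = v + 2*v²)
Z(P) = -499/83 (Z(P) = -6 + 1/(-43 - 40) = -6 + 1/(-83) = -6 - 1/83 = -499/83)
1/Z(F + q(2)) = 1/(-499/83) = -83/499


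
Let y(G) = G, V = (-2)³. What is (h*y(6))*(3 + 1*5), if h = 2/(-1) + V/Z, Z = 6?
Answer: -160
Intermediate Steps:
V = -8
h = -10/3 (h = 2/(-1) - 8/6 = 2*(-1) - 8*⅙ = -2 - 4/3 = -10/3 ≈ -3.3333)
(h*y(6))*(3 + 1*5) = (-10/3*6)*(3 + 1*5) = -20*(3 + 5) = -20*8 = -160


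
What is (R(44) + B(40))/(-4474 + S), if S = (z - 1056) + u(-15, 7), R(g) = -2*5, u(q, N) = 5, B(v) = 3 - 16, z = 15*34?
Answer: 23/5015 ≈ 0.0045862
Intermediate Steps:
z = 510
B(v) = -13
R(g) = -10
S = -541 (S = (510 - 1056) + 5 = -546 + 5 = -541)
(R(44) + B(40))/(-4474 + S) = (-10 - 13)/(-4474 - 541) = -23/(-5015) = -23*(-1/5015) = 23/5015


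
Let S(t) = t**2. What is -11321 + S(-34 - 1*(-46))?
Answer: -11177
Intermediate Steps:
-11321 + S(-34 - 1*(-46)) = -11321 + (-34 - 1*(-46))**2 = -11321 + (-34 + 46)**2 = -11321 + 12**2 = -11321 + 144 = -11177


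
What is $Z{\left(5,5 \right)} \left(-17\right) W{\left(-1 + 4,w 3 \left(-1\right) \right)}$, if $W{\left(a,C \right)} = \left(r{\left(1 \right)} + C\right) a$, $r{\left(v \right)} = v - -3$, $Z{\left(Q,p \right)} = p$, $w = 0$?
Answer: $-1020$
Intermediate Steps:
$r{\left(v \right)} = 3 + v$ ($r{\left(v \right)} = v + 3 = 3 + v$)
$W{\left(a,C \right)} = a \left(4 + C\right)$ ($W{\left(a,C \right)} = \left(\left(3 + 1\right) + C\right) a = \left(4 + C\right) a = a \left(4 + C\right)$)
$Z{\left(5,5 \right)} \left(-17\right) W{\left(-1 + 4,w 3 \left(-1\right) \right)} = 5 \left(-17\right) \left(-1 + 4\right) \left(4 + 0 \cdot 3 \left(-1\right)\right) = - 85 \cdot 3 \left(4 + 0 \left(-1\right)\right) = - 85 \cdot 3 \left(4 + 0\right) = - 85 \cdot 3 \cdot 4 = \left(-85\right) 12 = -1020$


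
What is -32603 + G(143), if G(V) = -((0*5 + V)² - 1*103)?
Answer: -52949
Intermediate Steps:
G(V) = 103 - V² (G(V) = -((0 + V)² - 103) = -(V² - 103) = -(-103 + V²) = 103 - V²)
-32603 + G(143) = -32603 + (103 - 1*143²) = -32603 + (103 - 1*20449) = -32603 + (103 - 20449) = -32603 - 20346 = -52949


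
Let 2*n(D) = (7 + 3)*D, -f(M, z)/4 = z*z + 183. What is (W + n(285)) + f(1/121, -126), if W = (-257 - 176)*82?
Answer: -98317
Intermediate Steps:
W = -35506 (W = -433*82 = -35506)
f(M, z) = -732 - 4*z**2 (f(M, z) = -4*(z*z + 183) = -4*(z**2 + 183) = -4*(183 + z**2) = -732 - 4*z**2)
n(D) = 5*D (n(D) = ((7 + 3)*D)/2 = (10*D)/2 = 5*D)
(W + n(285)) + f(1/121, -126) = (-35506 + 5*285) + (-732 - 4*(-126)**2) = (-35506 + 1425) + (-732 - 4*15876) = -34081 + (-732 - 63504) = -34081 - 64236 = -98317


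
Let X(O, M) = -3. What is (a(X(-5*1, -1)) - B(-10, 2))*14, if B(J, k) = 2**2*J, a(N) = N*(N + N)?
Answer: 812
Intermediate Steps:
a(N) = 2*N**2 (a(N) = N*(2*N) = 2*N**2)
B(J, k) = 4*J
(a(X(-5*1, -1)) - B(-10, 2))*14 = (2*(-3)**2 - 4*(-10))*14 = (2*9 - 1*(-40))*14 = (18 + 40)*14 = 58*14 = 812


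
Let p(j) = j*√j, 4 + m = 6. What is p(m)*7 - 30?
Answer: -30 + 14*√2 ≈ -10.201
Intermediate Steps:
m = 2 (m = -4 + 6 = 2)
p(j) = j^(3/2)
p(m)*7 - 30 = 2^(3/2)*7 - 30 = (2*√2)*7 - 30 = 14*√2 - 30 = -30 + 14*√2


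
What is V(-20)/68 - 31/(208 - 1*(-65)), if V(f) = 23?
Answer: 4171/18564 ≈ 0.22468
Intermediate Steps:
V(-20)/68 - 31/(208 - 1*(-65)) = 23/68 - 31/(208 - 1*(-65)) = 23*(1/68) - 31/(208 + 65) = 23/68 - 31/273 = 4171/18564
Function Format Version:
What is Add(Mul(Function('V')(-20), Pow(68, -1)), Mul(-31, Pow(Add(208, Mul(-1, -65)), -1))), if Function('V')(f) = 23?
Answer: Rational(4171, 18564) ≈ 0.22468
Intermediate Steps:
Add(Mul(Function('V')(-20), Pow(68, -1)), Mul(-31, Pow(Add(208, Mul(-1, -65)), -1))) = Add(Mul(23, Pow(68, -1)), Mul(-31, Pow(Add(208, Mul(-1, -65)), -1))) = Add(Mul(23, Rational(1, 68)), Mul(-31, Pow(Add(208, 65), -1))) = Add(Rational(23, 68), Mul(-31, Pow(273, -1))) = Add(Rational(23, 68), Mul(-31, Rational(1, 273))) = Add(Rational(23, 68), Rational(-31, 273)) = Rational(4171, 18564)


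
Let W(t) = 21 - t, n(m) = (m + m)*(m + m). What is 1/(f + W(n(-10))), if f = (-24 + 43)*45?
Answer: 1/476 ≈ 0.0021008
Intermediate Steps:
n(m) = 4*m² (n(m) = (2*m)*(2*m) = 4*m²)
f = 855 (f = 19*45 = 855)
1/(f + W(n(-10))) = 1/(855 + (21 - 4*(-10)²)) = 1/(855 + (21 - 4*100)) = 1/(855 + (21 - 1*400)) = 1/(855 + (21 - 400)) = 1/(855 - 379) = 1/476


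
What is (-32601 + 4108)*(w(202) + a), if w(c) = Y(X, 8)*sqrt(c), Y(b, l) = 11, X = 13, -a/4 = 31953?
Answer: 3641747316 - 313423*sqrt(202) ≈ 3.6373e+9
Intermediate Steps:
a = -127812 (a = -4*31953 = -127812)
w(c) = 11*sqrt(c)
(-32601 + 4108)*(w(202) + a) = (-32601 + 4108)*(11*sqrt(202) - 127812) = -28493*(-127812 + 11*sqrt(202)) = 3641747316 - 313423*sqrt(202)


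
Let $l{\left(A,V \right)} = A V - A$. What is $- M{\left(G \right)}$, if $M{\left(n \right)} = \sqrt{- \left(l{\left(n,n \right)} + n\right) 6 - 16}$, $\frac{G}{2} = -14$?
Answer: $- 4 i \sqrt{295} \approx - 68.702 i$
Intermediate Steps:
$l{\left(A,V \right)} = - A + A V$
$G = -28$ ($G = 2 \left(-14\right) = -28$)
$M{\left(n \right)} = \sqrt{-16 - 6 n - 6 n \left(-1 + n\right)}$ ($M{\left(n \right)} = \sqrt{- \left(n \left(-1 + n\right) + n\right) 6 - 16} = \sqrt{- \left(n + n \left(-1 + n\right)\right) 6 - 16} = \sqrt{- (6 n + 6 n \left(-1 + n\right)) - 16} = \sqrt{\left(- 6 n - 6 n \left(-1 + n\right)\right) - 16} = \sqrt{-16 - 6 n - 6 n \left(-1 + n\right)}$)
$- M{\left(G \right)} = - \sqrt{-16 - 6 \left(-28\right)^{2}} = - \sqrt{-16 - 4704} = - \sqrt{-4720} = - 4 i \sqrt{295}$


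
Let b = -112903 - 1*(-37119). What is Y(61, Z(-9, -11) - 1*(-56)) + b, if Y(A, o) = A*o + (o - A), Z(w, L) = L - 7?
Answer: -73489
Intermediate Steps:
Z(w, L) = -7 + L
Y(A, o) = o - A + A*o
b = -75784 (b = -112903 + 37119 = -75784)
Y(61, Z(-9, -11) - 1*(-56)) + b = (((-7 - 11) - 1*(-56)) - 1*61 + 61*((-7 - 11) - 1*(-56))) - 75784 = ((-18 + 56) - 61 + 61*(-18 + 56)) - 75784 = (38 - 61 + 61*38) - 75784 = (38 - 61 + 2318) - 75784 = 2295 - 75784 = -73489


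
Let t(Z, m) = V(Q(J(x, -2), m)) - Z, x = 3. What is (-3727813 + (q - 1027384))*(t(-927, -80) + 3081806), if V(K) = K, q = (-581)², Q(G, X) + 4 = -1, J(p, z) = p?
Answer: -13618370191008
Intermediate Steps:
Q(G, X) = -5 (Q(G, X) = -4 - 1 = -5)
q = 337561
t(Z, m) = -5 - Z
(-3727813 + (q - 1027384))*(t(-927, -80) + 3081806) = (-3727813 + (337561 - 1027384))*((-5 - 1*(-927)) + 3081806) = (-3727813 - 689823)*((-5 + 927) + 3081806) = -4417636*(922 + 3081806) = -4417636*3082728 = -13618370191008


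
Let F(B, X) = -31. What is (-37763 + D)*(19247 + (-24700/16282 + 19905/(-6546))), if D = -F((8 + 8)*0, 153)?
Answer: -6448705170237614/8881831 ≈ -7.2606e+8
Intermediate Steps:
D = 31 (D = -1*(-31) = 31)
(-37763 + D)*(19247 + (-24700/16282 + 19905/(-6546))) = (-37763 + 31)*(19247 + (-24700/16282 + 19905/(-6546))) = -37732*(19247 + (-24700*1/16282 + 19905*(-1/6546))) = -37732*(19247 + (-12350/8141 - 6635/2182)) = -37732*(19247 - 80963235/17763662) = -37732*341816239279/17763662 = -6448705170237614/8881831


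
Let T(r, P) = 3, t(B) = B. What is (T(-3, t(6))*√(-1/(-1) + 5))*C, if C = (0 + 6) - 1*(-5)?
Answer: 33*√6 ≈ 80.833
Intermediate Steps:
C = 11 (C = 6 + 5 = 11)
(T(-3, t(6))*√(-1/(-1) + 5))*C = (3*√(-1/(-1) + 5))*11 = (3*√(-1*(-1) + 5))*11 = (3*√(1 + 5))*11 = (3*√6)*11 = 33*√6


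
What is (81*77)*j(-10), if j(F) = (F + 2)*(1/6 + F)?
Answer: 490644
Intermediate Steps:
j(F) = (2 + F)*(1/6 + F)
(81*77)*j(-10) = (81*77)*(1/3 + (-10)**2 + (13/6)*(-10)) = 6237*(1/3 + 100 - 65/3) = 6237*(236/3) = 490644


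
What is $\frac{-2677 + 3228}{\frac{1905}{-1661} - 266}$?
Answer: $- \frac{915211}{443731} \approx -2.0625$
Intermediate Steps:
$\frac{-2677 + 3228}{\frac{1905}{-1661} - 266} = \frac{551}{1905 \left(- \frac{1}{1661}\right) - 266} = \frac{551}{- \frac{1905}{1661} - 266} = \frac{551}{- \frac{443731}{1661}} = 551 \left(- \frac{1661}{443731}\right) = - \frac{915211}{443731}$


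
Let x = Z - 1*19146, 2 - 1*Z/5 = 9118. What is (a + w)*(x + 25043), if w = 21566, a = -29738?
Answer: 324289476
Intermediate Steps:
Z = -45580 (Z = 10 - 5*9118 = 10 - 45590 = -45580)
x = -64726 (x = -45580 - 1*19146 = -45580 - 19146 = -64726)
(a + w)*(x + 25043) = (-29738 + 21566)*(-64726 + 25043) = -8172*(-39683) = 324289476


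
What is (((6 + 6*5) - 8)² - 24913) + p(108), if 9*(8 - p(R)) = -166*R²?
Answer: 191015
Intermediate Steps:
p(R) = 8 + 166*R²/9 (p(R) = 8 - (-166)*R²/9 = 8 + 166*R²/9)
(((6 + 6*5) - 8)² - 24913) + p(108) = (((6 + 6*5) - 8)² - 24913) + (8 + (166/9)*108²) = (((6 + 30) - 8)² - 24913) + (8 + (166/9)*11664) = ((36 - 8)² - 24913) + (8 + 215136) = (28² - 24913) + 215144 = (784 - 24913) + 215144 = -24129 + 215144 = 191015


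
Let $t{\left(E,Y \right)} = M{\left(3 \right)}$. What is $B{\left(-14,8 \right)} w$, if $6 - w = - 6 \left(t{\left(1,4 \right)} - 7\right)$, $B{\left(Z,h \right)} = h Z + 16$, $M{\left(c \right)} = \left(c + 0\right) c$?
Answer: $-1728$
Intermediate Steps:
$M{\left(c \right)} = c^{2}$ ($M{\left(c \right)} = c c = c^{2}$)
$t{\left(E,Y \right)} = 9$ ($t{\left(E,Y \right)} = 3^{2} = 9$)
$B{\left(Z,h \right)} = 16 + Z h$ ($B{\left(Z,h \right)} = Z h + 16 = 16 + Z h$)
$w = 18$ ($w = 6 - - 6 \left(9 - 7\right) = 6 - \left(-6\right) 2 = 6 - -12 = 6 + 12 = 18$)
$B{\left(-14,8 \right)} w = \left(16 - 112\right) 18 = \left(-96\right) 18 = -1728$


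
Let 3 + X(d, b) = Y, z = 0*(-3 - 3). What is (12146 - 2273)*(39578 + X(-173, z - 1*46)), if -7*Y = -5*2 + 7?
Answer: 2735097444/7 ≈ 3.9073e+8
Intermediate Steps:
z = 0 (z = 0*(-6) = 0)
Y = 3/7 (Y = -(-5*2 + 7)/7 = -(-10 + 7)/7 = -⅐*(-3) = 3/7 ≈ 0.42857)
X(d, b) = -18/7 (X(d, b) = -3 + 3/7 = -18/7)
(12146 - 2273)*(39578 + X(-173, z - 1*46)) = (12146 - 2273)*(39578 - 18/7) = 9873*(277028/7) = 2735097444/7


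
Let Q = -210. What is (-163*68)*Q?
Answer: 2327640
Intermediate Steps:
(-163*68)*Q = -163*68*(-210) = -11084*(-210) = 2327640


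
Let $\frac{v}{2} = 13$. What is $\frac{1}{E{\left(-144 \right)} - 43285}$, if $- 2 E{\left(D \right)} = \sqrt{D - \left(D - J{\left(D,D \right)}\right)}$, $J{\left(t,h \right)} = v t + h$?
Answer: $\frac{i}{- 43285 i + 18 \sqrt{3}} \approx -2.3103 \cdot 10^{-5} + 1.664 \cdot 10^{-8} i$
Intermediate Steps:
$v = 26$ ($v = 2 \cdot 13 = 26$)
$J{\left(t,h \right)} = h + 26 t$ ($J{\left(t,h \right)} = 26 t + h = h + 26 t$)
$E{\left(D \right)} = - \frac{3 \sqrt{3} \sqrt{D}}{2}$ ($E{\left(D \right)} = - \frac{\sqrt{D + \left(\left(D + 26 D\right) - D\right)}}{2} = - \frac{\sqrt{D + \left(27 D - D\right)}}{2} = - \frac{\sqrt{D + 26 D}}{2} = - \frac{\sqrt{27 D}}{2} = - \frac{3 \sqrt{3} \sqrt{D}}{2}$)
$\frac{1}{E{\left(-144 \right)} - 43285} = \frac{1}{- \frac{3 \sqrt{3} \sqrt{-144}}{2} - 43285} = \frac{1}{- \frac{3 \sqrt{3} \cdot 12 i}{2} - 43285} = \frac{1}{- 18 i \sqrt{3} - 43285} = \frac{1}{-43285 - 18 i \sqrt{3}}$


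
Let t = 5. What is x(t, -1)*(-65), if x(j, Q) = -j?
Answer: 325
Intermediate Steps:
x(t, -1)*(-65) = -1*5*(-65) = -5*(-65) = 325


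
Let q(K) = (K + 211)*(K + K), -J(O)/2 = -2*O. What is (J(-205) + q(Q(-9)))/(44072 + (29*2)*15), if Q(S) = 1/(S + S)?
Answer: -136637/7280604 ≈ -0.018767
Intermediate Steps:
J(O) = 4*O (J(O) = -(-4)*O = 4*O)
Q(S) = 1/(2*S)
q(K) = 2*K*(211 + K) (q(K) = (211 + K)*(2*K) = 2*K*(211 + K))
(J(-205) + q(Q(-9)))/(44072 + (29*2)*15) = (4*(-205) + 2*((1/2)/(-9))*(211 + (1/2)/(-9)))/(44072 + (29*2)*15) = (-820 + 2*((1/2)*(-1/9))*(211 + (1/2)*(-1/9)))/(44072 + 58*15) = (-820 + 2*(-1/18)*(211 - 1/18))/(44072 + 870) = (-820 + 2*(-1/18)*(3797/18))/44942 = (-820 - 3797/162)*(1/44942) = -136637/162*1/44942 = -136637/7280604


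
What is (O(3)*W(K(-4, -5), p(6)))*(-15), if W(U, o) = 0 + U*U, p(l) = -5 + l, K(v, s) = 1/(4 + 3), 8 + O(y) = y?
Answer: 75/49 ≈ 1.5306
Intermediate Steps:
O(y) = -8 + y
K(v, s) = 1/7
W(U, o) = U**2 (W(U, o) = 0 + U**2 = U**2)
(O(3)*W(K(-4, -5), p(6)))*(-15) = ((-8 + 3)*(1/7)**2)*(-15) = -5*1/49*(-15) = -5/49*(-15) = 75/49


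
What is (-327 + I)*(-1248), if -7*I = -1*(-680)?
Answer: 3705312/7 ≈ 5.2933e+5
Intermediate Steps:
I = -680/7 (I = -(-1)*(-680)/7 = -1/7*680 = -680/7 ≈ -97.143)
(-327 + I)*(-1248) = (-327 - 680/7)*(-1248) = -2969/7*(-1248) = 3705312/7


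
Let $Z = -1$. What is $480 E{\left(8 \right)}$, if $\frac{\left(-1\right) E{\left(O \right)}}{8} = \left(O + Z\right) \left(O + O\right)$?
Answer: $-430080$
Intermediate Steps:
$E{\left(O \right)} = - 16 O \left(-1 + O\right)$ ($E{\left(O \right)} = - 8 \left(O - 1\right) \left(O + O\right) = - 8 \left(-1 + O\right) 2 O = - 8 \cdot 2 O \left(-1 + O\right) = - 16 O \left(-1 + O\right)$)
$480 E{\left(8 \right)} = 480 \cdot 16 \cdot 8 \left(1 - 8\right) = 480 \cdot 16 \cdot 8 \left(-7\right) = 480 \left(-896\right) = -430080$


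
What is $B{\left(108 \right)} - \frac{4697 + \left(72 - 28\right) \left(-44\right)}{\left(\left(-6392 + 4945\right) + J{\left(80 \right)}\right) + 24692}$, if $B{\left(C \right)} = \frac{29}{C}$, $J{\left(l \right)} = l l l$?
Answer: $\frac{5074639}{19268820} \approx 0.26336$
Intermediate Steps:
$J{\left(l \right)} = l^{3}$ ($J{\left(l \right)} = l^{2} l = l^{3}$)
$B{\left(108 \right)} - \frac{4697 + \left(72 - 28\right) \left(-44\right)}{\left(\left(-6392 + 4945\right) + J{\left(80 \right)}\right) + 24692} = \frac{29}{108} - \frac{4697 + \left(72 - 28\right) \left(-44\right)}{\left(\left(-6392 + 4945\right) + 80^{3}\right) + 24692} = 29 \cdot \frac{1}{108} - \frac{4697 + 44 \left(-44\right)}{\left(-1447 + 512000\right) + 24692} = \frac{29}{108} - \frac{4697 - 1936}{510553 + 24692} = \frac{29}{108} - \frac{2761}{535245} = \frac{5074639}{19268820}$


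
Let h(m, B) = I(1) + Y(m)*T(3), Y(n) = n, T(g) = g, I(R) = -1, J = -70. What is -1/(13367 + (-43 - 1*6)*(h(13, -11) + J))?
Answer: -1/14935 ≈ -6.6957e-5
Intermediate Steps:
h(m, B) = -1 + 3*m (h(m, B) = -1 + m*3 = -1 + 3*m)
-1/(13367 + (-43 - 1*6)*(h(13, -11) + J)) = -1/(13367 + (-43 - 1*6)*((-1 + 3*13) - 70)) = -1/(13367 + (-43 - 6)*((-1 + 39) - 70)) = -1/(13367 - 49*(38 - 70)) = -1/(13367 - 49*(-32)) = -1/(13367 + 1568) = -1/14935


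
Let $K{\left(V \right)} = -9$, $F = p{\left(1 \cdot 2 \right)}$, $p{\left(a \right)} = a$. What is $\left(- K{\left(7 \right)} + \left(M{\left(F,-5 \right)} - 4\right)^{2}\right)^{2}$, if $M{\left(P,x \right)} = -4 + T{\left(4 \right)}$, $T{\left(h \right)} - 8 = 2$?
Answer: $169$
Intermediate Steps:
$T{\left(h \right)} = 10$ ($T{\left(h \right)} = 8 + 2 = 10$)
$F = 2$ ($F = 1 \cdot 2 = 2$)
$M{\left(P,x \right)} = 6$ ($M{\left(P,x \right)} = -4 + 10 = 6$)
$\left(- K{\left(7 \right)} + \left(M{\left(F,-5 \right)} - 4\right)^{2}\right)^{2} = \left(\left(-1\right) \left(-9\right) + \left(6 - 4\right)^{2}\right)^{2} = \left(9 + 2^{2}\right)^{2} = \left(9 + 4\right)^{2} = 13^{2} = 169$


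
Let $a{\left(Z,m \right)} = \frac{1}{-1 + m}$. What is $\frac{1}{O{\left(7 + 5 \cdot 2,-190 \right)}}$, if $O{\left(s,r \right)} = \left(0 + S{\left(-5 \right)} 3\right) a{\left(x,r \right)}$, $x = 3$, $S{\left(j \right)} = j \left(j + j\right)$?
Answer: $- \frac{191}{150} \approx -1.2733$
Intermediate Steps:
$S{\left(j \right)} = 2 j^{2}$ ($S{\left(j \right)} = j 2 j = 2 j^{2}$)
$O{\left(s,r \right)} = \frac{150}{-1 + r}$ ($O{\left(s,r \right)} = \frac{0 + 2 \left(-5\right)^{2} \cdot 3}{-1 + r} = \frac{0 + 2 \cdot 25 \cdot 3}{-1 + r} = \frac{0 + 50 \cdot 3}{-1 + r} = \frac{0 + 150}{-1 + r} = \frac{150}{-1 + r}$)
$\frac{1}{O{\left(7 + 5 \cdot 2,-190 \right)}} = \frac{1}{150 \frac{1}{-1 - 190}} = \frac{1}{150 \frac{1}{-191}} = \frac{1}{150 \left(- \frac{1}{191}\right)} = \frac{1}{- \frac{150}{191}} = - \frac{191}{150}$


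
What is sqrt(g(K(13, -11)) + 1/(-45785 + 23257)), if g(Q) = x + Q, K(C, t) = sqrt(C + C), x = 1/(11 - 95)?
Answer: sqrt(-2611686 + 218566656*sqrt(26))/14784 ≈ 2.2555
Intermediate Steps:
x = -1/84 (x = 1/(-84) = -1/84 ≈ -0.011905)
K(C, t) = sqrt(2)*sqrt(C) (K(C, t) = sqrt(2*C) = sqrt(2)*sqrt(C))
g(Q) = -1/84 + Q
sqrt(g(K(13, -11)) + 1/(-45785 + 23257)) = sqrt((-1/84 + sqrt(2)*sqrt(13)) + 1/(-45785 + 23257)) = sqrt((-1/84 + sqrt(26)) + 1/(-22528)) = sqrt((-1/84 + sqrt(26)) - 1/22528) = sqrt(-5653/473088 + sqrt(26))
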